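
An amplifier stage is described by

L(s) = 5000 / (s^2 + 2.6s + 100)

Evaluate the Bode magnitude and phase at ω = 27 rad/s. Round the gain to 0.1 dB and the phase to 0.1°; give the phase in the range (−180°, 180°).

18.0 dB, -173.6°

At s = jω = j27:
quadratic: (j27)² + 2.6·j27 + 100 = -629 + j70.2 → |·| ≈ 632.91, ∠ ≈ 173.63°
|L| = 5000 / 632.91 ≈ 7.9
Gain = 20 log₁₀(7.9) ≈ 17.95 dB
∠L = 0.00° − 173.63° = -173.63°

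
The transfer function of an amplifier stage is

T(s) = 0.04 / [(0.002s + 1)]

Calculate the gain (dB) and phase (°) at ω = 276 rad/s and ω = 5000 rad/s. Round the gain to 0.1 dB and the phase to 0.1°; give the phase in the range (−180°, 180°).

ω = 276: -29.1 dB, -28.9°; ω = 5000: -48.0 dB, -84.3°

At ω = 276 rad/s:
pole (1 + j276·0.002) = 1 + j0.552 → |·| ≈ 1.1422, ∠ ≈ 28.90°
|T| = 0.04 · 1 / (1.1422) ≈ 0.03502
Gain = 20 log₁₀(0.03502) ≈ -29.11 dB
∠T = (0°) − (28.90°) = -28.90°

At ω = 5000 rad/s:
pole (1 + j5000·0.002) = 1 + j10 → |·| ≈ 10.05, ∠ ≈ 84.29°
|T| = 0.04 · 1 / (10.05) ≈ 0.0039801
Gain = 20 log₁₀(0.0039801) ≈ -48.00 dB
∠T = (0°) − (84.29°) = -84.29°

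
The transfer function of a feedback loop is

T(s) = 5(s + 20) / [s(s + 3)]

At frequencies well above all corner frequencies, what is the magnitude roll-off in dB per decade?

Each pole contributes −20 dB/decade at high frequency; each zero contributes +20 dB/decade.
Net: 1 zero(s) − 2 pole(s) → -20 dB/decade.

-20 dB/decade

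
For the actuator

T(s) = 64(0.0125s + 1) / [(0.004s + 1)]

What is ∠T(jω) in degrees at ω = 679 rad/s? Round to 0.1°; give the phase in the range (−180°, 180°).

At ω = 679 rad/s:
zero (1 + j679·0.0125) = 1 + j8.4875 → |·| ≈ 8.5462, ∠ ≈ 83.28°
pole (1 + j679·0.004) = 1 + j2.716 → |·| ≈ 2.8942, ∠ ≈ 69.79°
∠T = (83.28°) − (69.79°) = 13.49°

13.5°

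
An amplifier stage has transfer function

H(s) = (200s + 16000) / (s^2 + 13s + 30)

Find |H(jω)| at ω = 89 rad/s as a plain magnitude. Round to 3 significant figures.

3.00

Substitute s = j89:
Numerator: 200(j89) + 16000 = 16000 + j17800
Denominator: (j89)^2 + 13(j89) + 30 = -7891 + j1157
|N| = √(16000² + 17800²) ≈ 23934, ∠N ≈ 48.05°
|D| = √(7891² + 1157²) ≈ 7975.4, ∠D ≈ 171.66°
|H| = 23934 / 7975.4 ≈ 3.001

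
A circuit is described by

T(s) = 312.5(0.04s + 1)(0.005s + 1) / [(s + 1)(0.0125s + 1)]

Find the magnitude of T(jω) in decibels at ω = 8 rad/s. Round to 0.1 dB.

32.2 dB

At ω = 8 rad/s:
zero (1 + j8·0.04) = 1 + j0.32 → |·| ≈ 1.05, ∠ ≈ 17.74°
zero (1 + j8·0.005) = 1 + j0.04 → |·| ≈ 1.0008, ∠ ≈ 2.29°
pole (1 + j8·1) = 1 + j8 → |·| ≈ 8.0623, ∠ ≈ 82.87°
pole (1 + j8·0.0125) = 1 + j0.1 → |·| ≈ 1.005, ∠ ≈ 5.71°
|T| = 312.5 · 1.05 · 1.0008 / (8.0623 · 1.005) ≈ 40.529
Gain = 20 log₁₀(40.529) ≈ 32.16 dB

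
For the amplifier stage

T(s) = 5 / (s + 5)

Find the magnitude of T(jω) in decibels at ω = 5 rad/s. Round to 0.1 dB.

Substitute s = j5:
Numerator: 5 = 5 + j0
Denominator: (j5) + 5 = 5 + j5
|N| = √(5² + 0²) ≈ 5, ∠N ≈ 0.00°
|D| = √(5² + 5²) ≈ 7.0711, ∠D ≈ 45.00°
|T| = 5 / 7.0711 ≈ 0.7071
Gain = 20 log₁₀(0.7071) ≈ -3.01 dB

-3.0 dB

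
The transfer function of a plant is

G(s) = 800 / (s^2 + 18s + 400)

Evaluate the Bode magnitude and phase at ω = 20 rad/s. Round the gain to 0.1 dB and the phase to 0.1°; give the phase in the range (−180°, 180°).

At s = jω = j20:
quadratic: (j20)² + 18·j20 + 400 = 0 + j360 → |·| ≈ 360, ∠ ≈ 90.00°
|G| = 800 / 360 ≈ 2.2222
Gain = 20 log₁₀(2.2222) ≈ 6.94 dB
∠G = 0.00° − 90.00° = -90.00°

6.9 dB, -90.0°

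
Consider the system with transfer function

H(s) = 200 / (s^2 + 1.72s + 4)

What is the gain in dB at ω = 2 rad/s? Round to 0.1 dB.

At s = jω = j2:
quadratic: (j2)² + 1.72·j2 + 4 = 0 + j3.44 → |·| ≈ 3.44, ∠ ≈ 90.00°
|H| = 200 / 3.44 ≈ 58.14
Gain = 20 log₁₀(58.14) ≈ 35.29 dB

35.3 dB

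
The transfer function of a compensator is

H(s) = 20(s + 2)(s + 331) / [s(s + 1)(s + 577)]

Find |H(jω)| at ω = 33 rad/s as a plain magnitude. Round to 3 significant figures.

0.349

At s = jω = j33:
zero (s+2): 2 + j33 → |·| = √(2²+33²) = √1093 ≈ 33.061, ∠ = arctan(33/2) ≈ 86.53°
zero (s+331): 331 + j33 → |·| = √(331²+33²) = √110650 ≈ 332.64, ∠ = arctan(33/331) ≈ 5.69°
pole (s+1): 1 + j33 → |·| = √(1²+33²) = √1090 ≈ 33.015, ∠ = arctan(33/1) ≈ 88.26°
pole (s+577): 577 + j33 → |·| = √(577²+33²) = √334018 ≈ 577.94, ∠ = arctan(33/577) ≈ 3.27°
pole at origin: |s| = 33, ∠ = 90.00° (in denominator)
|H| = 20 · 10997 / 6.2966e+05 ≈ 0.3493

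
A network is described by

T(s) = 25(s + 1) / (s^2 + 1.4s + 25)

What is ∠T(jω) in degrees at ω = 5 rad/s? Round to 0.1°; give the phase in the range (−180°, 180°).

At s = jω = j5:
zero (s+1): 1 + j5 → |·| = √(1²+5²) = √26 ≈ 5.099, ∠ = arctan(5/1) ≈ 78.69°
quadratic: (j5)² + 1.4·j5 + 25 = 0 + j7 → |·| ≈ 7, ∠ ≈ 90.00°
∠T = 78.69° − 90.00° = -11.31°

-11.3°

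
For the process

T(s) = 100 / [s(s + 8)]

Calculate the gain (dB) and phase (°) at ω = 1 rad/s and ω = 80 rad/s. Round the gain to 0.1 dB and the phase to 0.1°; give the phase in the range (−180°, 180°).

At s = jω = j1:
pole (s+8): 8 + j1 → |·| = √(8²+1²) = √65 ≈ 8.0623, ∠ = arctan(1/8) ≈ 7.13°
pole at origin: |s| = 1, ∠ = 90.00° (in denominator)
|T| = 100 / 8.0623 ≈ 12.403
Gain = 20 log₁₀(12.403) ≈ 21.87 dB
∠T = 0.00° − 97.13° = -97.13°

At s = jω = j80:
pole (s+8): 8 + j80 → |·| = √(8²+80²) = √6464 ≈ 80.399, ∠ = arctan(80/8) ≈ 84.29°
pole at origin: |s| = 80, ∠ = 90.00° (in denominator)
|T| = 100 / 6431.9 ≈ 0.015548
Gain = 20 log₁₀(0.015548) ≈ -36.17 dB
∠T = 0.00° − 174.29° = -174.29°

ω = 1: 21.9 dB, -97.1°; ω = 80: -36.2 dB, -174.3°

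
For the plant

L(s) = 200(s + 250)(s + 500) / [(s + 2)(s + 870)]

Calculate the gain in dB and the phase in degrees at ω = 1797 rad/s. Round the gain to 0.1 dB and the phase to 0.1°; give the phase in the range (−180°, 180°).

At s = jω = j1797:
zero (s+250): 250 + j1797 → |·| = √(250²+1797²) = √3291709 ≈ 1814.3, ∠ = arctan(1797/250) ≈ 82.08°
zero (s+500): 500 + j1797 → |·| = √(500²+1797²) = √3479209 ≈ 1865.3, ∠ = arctan(1797/500) ≈ 74.45°
pole (s+2): 2 + j1797 → |·| = √(2²+1797²) = √3229213 ≈ 1797, ∠ = arctan(1797/2) ≈ 89.94°
pole (s+870): 870 + j1797 → |·| = √(870²+1797²) = √3986109 ≈ 1996.5, ∠ = arctan(1797/870) ≈ 64.17°
|L| = 200 · 3.3842e+06 / 3.5877e+06 ≈ 188.66
Gain = 20 log₁₀(188.66) ≈ 45.51 dB
∠L = 156.53° − 154.11° = 2.42°

45.5 dB, 2.4°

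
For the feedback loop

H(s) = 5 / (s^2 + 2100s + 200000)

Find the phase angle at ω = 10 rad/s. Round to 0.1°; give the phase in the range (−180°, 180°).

Substitute s = j10:
Numerator: 5 = 5 + j0
Denominator: (j10)^2 + 2100(j10) + 200000 = 199900 + j21000
|N| = √(5² + 0²) ≈ 5, ∠N ≈ 0.00°
|D| = √(199900² + 21000²) ≈ 2.01e+05, ∠D ≈ 6.00°
∠H = 0.00° − 6.00° = -6.00°

-6.0°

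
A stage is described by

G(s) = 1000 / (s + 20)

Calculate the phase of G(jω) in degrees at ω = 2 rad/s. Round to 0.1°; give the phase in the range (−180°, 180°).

At s = jω = j2:
pole (s+20): 20 + j2 → |·| = √(20²+2²) = √404 ≈ 20.1, ∠ = arctan(2/20) ≈ 5.71°
∠G = 0.00° − 5.71° = -5.71°

-5.7°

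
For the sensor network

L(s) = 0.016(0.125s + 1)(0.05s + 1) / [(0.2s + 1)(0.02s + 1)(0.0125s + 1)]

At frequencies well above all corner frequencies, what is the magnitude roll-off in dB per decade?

-20 dB/decade

Each pole contributes −20 dB/decade at high frequency; each zero contributes +20 dB/decade.
Net: 2 zero(s) − 3 pole(s) → -20 dB/decade.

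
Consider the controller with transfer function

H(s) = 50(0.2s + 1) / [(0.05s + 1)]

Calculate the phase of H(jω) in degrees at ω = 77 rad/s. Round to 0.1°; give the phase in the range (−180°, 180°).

10.8°

At ω = 77 rad/s:
zero (1 + j77·0.2) = 1 + j15.4 → |·| ≈ 15.432, ∠ ≈ 86.28°
pole (1 + j77·0.05) = 1 + j3.85 → |·| ≈ 3.9778, ∠ ≈ 75.44°
∠H = (86.28°) − (75.44°) = 10.84°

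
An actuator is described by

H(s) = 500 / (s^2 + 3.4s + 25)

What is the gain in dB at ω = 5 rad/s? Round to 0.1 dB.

29.4 dB

At s = jω = j5:
quadratic: (j5)² + 3.4·j5 + 25 = 0 + j17 → |·| ≈ 17, ∠ ≈ 90.00°
|H| = 500 / 17 ≈ 29.412
Gain = 20 log₁₀(29.412) ≈ 29.37 dB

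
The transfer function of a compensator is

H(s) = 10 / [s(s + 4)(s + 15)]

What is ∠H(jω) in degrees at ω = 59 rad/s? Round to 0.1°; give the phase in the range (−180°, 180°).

108.1°

At s = jω = j59:
pole (s+4): 4 + j59 → |·| = √(4²+59²) = √3497 ≈ 59.135, ∠ = arctan(59/4) ≈ 86.12°
pole (s+15): 15 + j59 → |·| = √(15²+59²) = √3706 ≈ 60.877, ∠ = arctan(59/15) ≈ 75.74°
pole at origin: |s| = 59, ∠ = 90.00° (in denominator)
∠H = 0.00° − 251.86° = -251.86° ≡ 108.14° (principal value)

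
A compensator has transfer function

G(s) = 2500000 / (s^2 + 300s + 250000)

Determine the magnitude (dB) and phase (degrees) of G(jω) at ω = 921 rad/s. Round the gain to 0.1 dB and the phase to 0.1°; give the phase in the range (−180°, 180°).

At s = jω = j921:
quadratic: (j921)² + 300·j921 + 250000 = -598241 + j276300 → |·| ≈ 6.5896e+05, ∠ ≈ 155.21°
|G| = 2500000 / 6.5896e+05 ≈ 3.7939
Gain = 20 log₁₀(3.7939) ≈ 11.58 dB
∠G = 0.00° − 155.21° = -155.21°

11.6 dB, -155.2°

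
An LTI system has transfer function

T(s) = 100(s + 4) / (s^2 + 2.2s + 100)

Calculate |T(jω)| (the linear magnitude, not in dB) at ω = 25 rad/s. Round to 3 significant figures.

4.80

At s = jω = j25:
zero (s+4): 4 + j25 → |·| = √(4²+25²) = √641 ≈ 25.318, ∠ = arctan(25/4) ≈ 80.91°
quadratic: (j25)² + 2.2·j25 + 100 = -525 + j55 → |·| ≈ 527.87, ∠ ≈ 174.02°
|T| = 100 · 25.318 / 527.87 ≈ 4.7963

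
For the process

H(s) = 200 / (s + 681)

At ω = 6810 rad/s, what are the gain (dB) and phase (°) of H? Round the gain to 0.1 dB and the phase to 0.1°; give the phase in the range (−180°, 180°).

Substitute s = j6810:
Numerator: 200 = 200 + j0
Denominator: (j6810) + 681 = 681 + j6810
|N| = √(200² + 0²) ≈ 200, ∠N ≈ 0.00°
|D| = √(681² + 6810²) ≈ 6844, ∠D ≈ 84.29°
|H| = 200 / 6844 ≈ 0.029223
Gain = 20 log₁₀(0.029223) ≈ -30.69 dB
∠H = 0.00° − 84.29° = -84.29°

-30.7 dB, -84.3°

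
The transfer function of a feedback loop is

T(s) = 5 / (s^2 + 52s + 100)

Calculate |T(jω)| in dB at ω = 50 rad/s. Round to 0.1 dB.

-57.0 dB

Substitute s = j50:
Numerator: 5 = 5 + j0
Denominator: (j50)^2 + 52(j50) + 100 = -2400 + j2600
|N| = √(5² + 0²) ≈ 5, ∠N ≈ 0.00°
|D| = √(2400² + 2600²) ≈ 3538.4, ∠D ≈ 132.71°
|T| = 5 / 3538.4 ≈ 0.0014131
Gain = 20 log₁₀(0.0014131) ≈ -57.00 dB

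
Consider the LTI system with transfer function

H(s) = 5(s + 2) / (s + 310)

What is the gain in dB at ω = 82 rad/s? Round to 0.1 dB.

2.1 dB

At s = jω = j82:
zero (s+2): 2 + j82 → |·| = √(2²+82²) = √6728 ≈ 82.024, ∠ = arctan(82/2) ≈ 88.60°
pole (s+310): 310 + j82 → |·| = √(310²+82²) = √102824 ≈ 320.66, ∠ = arctan(82/310) ≈ 14.82°
|H| = 5 · 82.024 / 320.66 ≈ 1.279
Gain = 20 log₁₀(1.279) ≈ 2.14 dB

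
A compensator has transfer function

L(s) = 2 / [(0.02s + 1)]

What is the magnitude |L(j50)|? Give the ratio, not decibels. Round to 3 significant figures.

1.41

At ω = 50 rad/s:
pole (1 + j50·0.02) = 1 + j1 → |·| ≈ 1.4142, ∠ ≈ 45.00°
|L| = 2 · 1 / (1.4142) ≈ 1.4142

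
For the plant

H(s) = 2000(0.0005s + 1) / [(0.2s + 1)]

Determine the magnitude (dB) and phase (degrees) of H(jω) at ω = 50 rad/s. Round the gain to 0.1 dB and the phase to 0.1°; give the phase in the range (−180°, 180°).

At ω = 50 rad/s:
zero (1 + j50·0.0005) = 1 + j0.025 → |·| ≈ 1.0003, ∠ ≈ 1.43°
pole (1 + j50·0.2) = 1 + j10 → |·| ≈ 10.05, ∠ ≈ 84.29°
|H| = 2000 · 1.0003 / (10.05) ≈ 199.06
Gain = 20 log₁₀(199.06) ≈ 45.98 dB
∠H = (1.43°) − (84.29°) = -82.86°

46.0 dB, -82.9°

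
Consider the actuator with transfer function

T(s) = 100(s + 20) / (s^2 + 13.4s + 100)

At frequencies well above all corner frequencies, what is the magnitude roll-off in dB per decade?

Each pole contributes −20 dB/decade at high frequency; each zero contributes +20 dB/decade.
Net: 1 zero(s) − 2 pole(s) → -20 dB/decade.

-20 dB/decade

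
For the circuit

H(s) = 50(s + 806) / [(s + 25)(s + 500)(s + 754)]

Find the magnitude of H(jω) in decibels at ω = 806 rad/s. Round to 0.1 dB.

-83.4 dB

At s = jω = j806:
zero (s+806): 806 + j806 → |·| = √(806²+806²) = √1299272 ≈ 1139.9, ∠ = arctan(806/806) ≈ 45.00°
pole (s+25): 25 + j806 → |·| = √(25²+806²) = √650261 ≈ 806.39, ∠ = arctan(806/25) ≈ 88.22°
pole (s+500): 500 + j806 → |·| = √(500²+806²) = √899636 ≈ 948.49, ∠ = arctan(806/500) ≈ 58.19°
pole (s+754): 754 + j806 → |·| = √(754²+806²) = √1218152 ≈ 1103.7, ∠ = arctan(806/754) ≈ 46.91°
|H| = 50 · 1139.9 / 8.4417e+08 ≈ 6.7516e-05
Gain = 20 log₁₀(6.7516e-05) ≈ -83.41 dB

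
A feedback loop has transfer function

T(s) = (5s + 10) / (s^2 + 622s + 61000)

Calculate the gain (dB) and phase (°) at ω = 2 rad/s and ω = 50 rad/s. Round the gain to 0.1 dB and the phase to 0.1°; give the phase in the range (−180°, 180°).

Substitute s = j2:
Numerator: 5(j2) + 10 = 10 + j10
Denominator: (j2)^2 + 622(j2) + 61000 = 60996 + j1244
|N| = √(10² + 10²) ≈ 14.142, ∠N ≈ 45.00°
|D| = √(60996² + 1244²) ≈ 61009, ∠D ≈ 1.17°
|T| = 14.142 / 61009 ≈ 0.0002318
Gain = 20 log₁₀(0.0002318) ≈ -72.70 dB
∠T = 45.00° − 1.17° = 43.83°

Substitute s = j50:
Numerator: 5(j50) + 10 = 10 + j250
Denominator: (j50)^2 + 622(j50) + 61000 = 58500 + j31100
|N| = √(10² + 250²) ≈ 250.2, ∠N ≈ 87.71°
|D| = √(58500² + 31100²) ≈ 66253, ∠D ≈ 28.00°
|T| = 250.2 / 66253 ≈ 0.0037764
Gain = 20 log₁₀(0.0037764) ≈ -48.46 dB
∠T = 87.71° − 28.00° = 59.71°

ω = 2: -72.7 dB, 43.8°; ω = 50: -48.5 dB, 59.7°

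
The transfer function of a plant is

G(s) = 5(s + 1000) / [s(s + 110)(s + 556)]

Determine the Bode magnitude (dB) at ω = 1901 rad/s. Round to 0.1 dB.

At s = jω = j1901:
zero (s+1000): 1000 + j1901 → |·| = √(1000²+1901²) = √4613801 ≈ 2148, ∠ = arctan(1901/1000) ≈ 62.25°
pole (s+110): 110 + j1901 → |·| = √(110²+1901²) = √3625901 ≈ 1904.2, ∠ = arctan(1901/110) ≈ 86.69°
pole (s+556): 556 + j1901 → |·| = √(556²+1901²) = √3922937 ≈ 1980.6, ∠ = arctan(1901/556) ≈ 73.70°
pole at origin: |s| = 1901, ∠ = 90.00° (in denominator)
|G| = 5 · 2148 / 7.1695e+09 ≈ 1.498e-06
Gain = 20 log₁₀(1.498e-06) ≈ -116.49 dB

-116.5 dB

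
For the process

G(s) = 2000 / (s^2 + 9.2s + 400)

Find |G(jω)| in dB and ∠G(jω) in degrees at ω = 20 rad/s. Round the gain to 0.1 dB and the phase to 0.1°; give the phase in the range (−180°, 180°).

20.7 dB, -90.0°

At s = jω = j20:
quadratic: (j20)² + 9.2·j20 + 400 = 0 + j184 → |·| ≈ 184, ∠ ≈ 90.00°
|G| = 2000 / 184 ≈ 10.87
Gain = 20 log₁₀(10.87) ≈ 20.72 dB
∠G = 0.00° − 90.00° = -90.00°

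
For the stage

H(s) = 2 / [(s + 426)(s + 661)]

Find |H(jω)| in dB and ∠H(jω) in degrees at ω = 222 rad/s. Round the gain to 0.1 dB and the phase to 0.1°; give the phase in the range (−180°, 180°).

-104.5 dB, -46.1°

At s = jω = j222:
pole (s+426): 426 + j222 → |·| = √(426²+222²) = √230760 ≈ 480.37, ∠ = arctan(222/426) ≈ 27.53°
pole (s+661): 661 + j222 → |·| = √(661²+222²) = √486205 ≈ 697.28, ∠ = arctan(222/661) ≈ 18.56°
|H| = 2 / 3.3495e+05 ≈ 5.971e-06
Gain = 20 log₁₀(5.971e-06) ≈ -104.48 dB
∠H = 0.00° − 46.09° = -46.09°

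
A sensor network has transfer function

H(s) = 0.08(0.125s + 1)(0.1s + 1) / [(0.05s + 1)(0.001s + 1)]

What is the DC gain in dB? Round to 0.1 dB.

H(0) = 0.08 · 1 / 1 = 0.08
20 log₁₀(0.08) ≈ -21.94 dB

-21.9 dB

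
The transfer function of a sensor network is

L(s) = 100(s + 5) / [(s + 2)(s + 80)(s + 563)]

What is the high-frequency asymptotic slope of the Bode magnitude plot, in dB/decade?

-40 dB/decade

Each pole contributes −20 dB/decade at high frequency; each zero contributes +20 dB/decade.
Net: 1 zero(s) − 3 pole(s) → -40 dB/decade.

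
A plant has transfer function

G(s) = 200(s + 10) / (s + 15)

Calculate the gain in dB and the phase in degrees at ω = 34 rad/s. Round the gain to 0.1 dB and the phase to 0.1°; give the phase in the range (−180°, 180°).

45.6 dB, 7.4°

At s = jω = j34:
zero (s+10): 10 + j34 → |·| = √(10²+34²) = √1256 ≈ 35.44, ∠ = arctan(34/10) ≈ 73.61°
pole (s+15): 15 + j34 → |·| = √(15²+34²) = √1381 ≈ 37.162, ∠ = arctan(34/15) ≈ 66.19°
|G| = 200 · 35.44 / 37.162 ≈ 190.73
Gain = 20 log₁₀(190.73) ≈ 45.61 dB
∠G = 73.61° − 66.19° = 7.42°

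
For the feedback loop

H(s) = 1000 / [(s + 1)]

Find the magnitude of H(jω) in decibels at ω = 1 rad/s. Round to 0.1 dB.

At ω = 1 rad/s:
pole (1 + j1·1) = 1 + j1 → |·| ≈ 1.4142, ∠ ≈ 45.00°
|H| = 1000 · 1 / (1.4142) ≈ 707.11
Gain = 20 log₁₀(707.11) ≈ 56.99 dB

57.0 dB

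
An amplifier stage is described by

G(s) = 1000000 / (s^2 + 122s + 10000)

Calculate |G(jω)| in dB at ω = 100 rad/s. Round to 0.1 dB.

38.3 dB

At s = jω = j100:
quadratic: (j100)² + 122·j100 + 10000 = 0 + j12200 → |·| ≈ 12200, ∠ ≈ 90.00°
|G| = 1000000 / 12200 ≈ 81.967
Gain = 20 log₁₀(81.967) ≈ 38.27 dB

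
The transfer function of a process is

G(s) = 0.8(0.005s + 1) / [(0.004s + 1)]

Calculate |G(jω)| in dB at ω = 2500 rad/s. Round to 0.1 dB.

At ω = 2500 rad/s:
zero (1 + j2500·0.005) = 1 + j12.5 → |·| ≈ 12.54, ∠ ≈ 85.43°
pole (1 + j2500·0.004) = 1 + j10 → |·| ≈ 10.05, ∠ ≈ 84.29°
|G| = 0.8 · 12.54 / (10.05) ≈ 0.99821
Gain = 20 log₁₀(0.99821) ≈ -0.02 dB

-0.0 dB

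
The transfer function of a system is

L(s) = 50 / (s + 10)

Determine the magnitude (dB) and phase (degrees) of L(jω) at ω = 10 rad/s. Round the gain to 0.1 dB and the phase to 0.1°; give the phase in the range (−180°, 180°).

11.0 dB, -45.0°

Substitute s = j10:
Numerator: 50 = 50 + j0
Denominator: (j10) + 10 = 10 + j10
|N| = √(50² + 0²) ≈ 50, ∠N ≈ 0.00°
|D| = √(10² + 10²) ≈ 14.142, ∠D ≈ 45.00°
|L| = 50 / 14.142 ≈ 3.5356
Gain = 20 log₁₀(3.5356) ≈ 10.97 dB
∠L = 0.00° − 45.00° = -45.00°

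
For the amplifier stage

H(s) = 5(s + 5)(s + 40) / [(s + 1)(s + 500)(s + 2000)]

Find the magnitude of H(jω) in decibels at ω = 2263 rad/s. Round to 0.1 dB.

-55.8 dB

At s = jω = j2263:
zero (s+5): 5 + j2263 → |·| = √(5²+2263²) = √5121194 ≈ 2263, ∠ = arctan(2263/5) ≈ 89.87°
zero (s+40): 40 + j2263 → |·| = √(40²+2263²) = √5122769 ≈ 2263.4, ∠ = arctan(2263/40) ≈ 88.99°
pole (s+1): 1 + j2263 → |·| = √(1²+2263²) = √5121170 ≈ 2263, ∠ = arctan(2263/1) ≈ 89.97°
pole (s+500): 500 + j2263 → |·| = √(500²+2263²) = √5371169 ≈ 2317.6, ∠ = arctan(2263/500) ≈ 77.54°
pole (s+2000): 2000 + j2263 → |·| = √(2000²+2263²) = √9121169 ≈ 3020.1, ∠ = arctan(2263/2000) ≈ 48.53°
|H| = 5 · 5.1221e+06 / 1.584e+10 ≈ 0.0016168
Gain = 20 log₁₀(0.0016168) ≈ -55.83 dB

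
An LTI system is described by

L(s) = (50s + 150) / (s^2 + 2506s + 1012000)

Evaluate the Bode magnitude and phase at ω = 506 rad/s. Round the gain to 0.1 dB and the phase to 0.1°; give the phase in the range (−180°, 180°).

-35.3 dB, 30.5°

Substitute s = j506:
Numerator: 50(j506) + 150 = 150 + j25300
Denominator: (j506)^2 + 2506(j506) + 1012000 = 755964 + j1268036
|N| = √(150² + 25300²) ≈ 25300, ∠N ≈ 89.66°
|D| = √(755964² + 1268036²) ≈ 1.4763e+06, ∠D ≈ 59.20°
|L| = 25300 / 1.4763e+06 ≈ 0.017137
Gain = 20 log₁₀(0.017137) ≈ -35.32 dB
∠L = 89.66° − 59.20° = 30.46°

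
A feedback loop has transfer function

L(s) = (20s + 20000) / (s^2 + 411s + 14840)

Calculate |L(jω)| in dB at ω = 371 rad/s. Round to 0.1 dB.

-19.3 dB

Substitute s = j371:
Numerator: 20(j371) + 20000 = 20000 + j7420
Denominator: (j371)^2 + 411(j371) + 14840 = -122801 + j152481
|N| = √(20000² + 7420²) ≈ 21332, ∠N ≈ 20.35°
|D| = √(122801² + 152481²) ≈ 1.9578e+05, ∠D ≈ 128.85°
|L| = 21332 / 1.9578e+05 ≈ 0.10896
Gain = 20 log₁₀(0.10896) ≈ -19.25 dB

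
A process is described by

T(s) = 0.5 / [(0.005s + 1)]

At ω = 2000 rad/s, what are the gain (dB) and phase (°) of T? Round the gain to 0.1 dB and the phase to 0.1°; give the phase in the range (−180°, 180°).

-26.1 dB, -84.3°

At ω = 2000 rad/s:
pole (1 + j2000·0.005) = 1 + j10 → |·| ≈ 10.05, ∠ ≈ 84.29°
|T| = 0.5 · 1 / (10.05) ≈ 0.049751
Gain = 20 log₁₀(0.049751) ≈ -26.06 dB
∠T = (0°) − (84.29°) = -84.29°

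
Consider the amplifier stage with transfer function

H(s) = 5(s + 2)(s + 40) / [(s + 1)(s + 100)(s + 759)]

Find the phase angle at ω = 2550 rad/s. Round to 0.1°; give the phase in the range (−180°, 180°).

-72.1°

At s = jω = j2550:
zero (s+2): 2 + j2550 → |·| = √(2²+2550²) = √6502504 ≈ 2550, ∠ = arctan(2550/2) ≈ 89.96°
zero (s+40): 40 + j2550 → |·| = √(40²+2550²) = √6504100 ≈ 2550.3, ∠ = arctan(2550/40) ≈ 89.10°
pole (s+1): 1 + j2550 → |·| = √(1²+2550²) = √6502501 ≈ 2550, ∠ = arctan(2550/1) ≈ 89.98°
pole (s+100): 100 + j2550 → |·| = √(100²+2550²) = √6512500 ≈ 2552, ∠ = arctan(2550/100) ≈ 87.75°
pole (s+759): 759 + j2550 → |·| = √(759²+2550²) = √7078581 ≈ 2660.6, ∠ = arctan(2550/759) ≈ 73.42°
∠H = 179.06° − 251.15° = -72.09°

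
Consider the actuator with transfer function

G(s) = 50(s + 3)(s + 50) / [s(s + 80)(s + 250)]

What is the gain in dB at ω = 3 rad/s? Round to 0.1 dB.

At s = jω = j3:
zero (s+3): 3 + j3 → |·| = √(3²+3²) = √18 ≈ 4.2426, ∠ = arctan(3/3) ≈ 45.00°
zero (s+50): 50 + j3 → |·| = √(50²+3²) = √2509 ≈ 50.09, ∠ = arctan(3/50) ≈ 3.43°
pole (s+80): 80 + j3 → |·| = √(80²+3²) = √6409 ≈ 80.056, ∠ = arctan(3/80) ≈ 2.15°
pole (s+250): 250 + j3 → |·| = √(250²+3²) = √62509 ≈ 250.02, ∠ = arctan(3/250) ≈ 0.69°
pole at origin: |s| = 3, ∠ = 90.00° (in denominator)
|G| = 50 · 212.51 / 60047 ≈ 0.17695
Gain = 20 log₁₀(0.17695) ≈ -15.04 dB

-15.0 dB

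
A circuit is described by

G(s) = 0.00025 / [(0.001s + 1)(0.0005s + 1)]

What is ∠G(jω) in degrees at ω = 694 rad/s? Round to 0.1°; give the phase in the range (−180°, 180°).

At ω = 694 rad/s:
pole (1 + j694·0.001) = 1 + j0.694 → |·| ≈ 1.2172, ∠ ≈ 34.76°
pole (1 + j694·0.0005) = 1 + j0.347 → |·| ≈ 1.0585, ∠ ≈ 19.14°
∠G = (0°) − (34.76° + 19.14°) = -53.90°

-53.9°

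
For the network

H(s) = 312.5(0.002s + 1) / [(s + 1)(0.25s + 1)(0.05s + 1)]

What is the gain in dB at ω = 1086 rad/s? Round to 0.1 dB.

At ω = 1086 rad/s:
zero (1 + j1086·0.002) = 1 + j2.172 → |·| ≈ 2.3911, ∠ ≈ 65.28°
pole (1 + j1086·1) = 1 + j1086 → |·| ≈ 1086, ∠ ≈ 89.95°
pole (1 + j1086·0.25) = 1 + j271.5 → |·| ≈ 271.5, ∠ ≈ 89.79°
pole (1 + j1086·0.05) = 1 + j54.3 → |·| ≈ 54.309, ∠ ≈ 88.94°
|H| = 312.5 · 2.3911 / (1086 · 271.5 · 54.309) ≈ 4.6663e-05
Gain = 20 log₁₀(4.6663e-05) ≈ -86.62 dB

-86.6 dB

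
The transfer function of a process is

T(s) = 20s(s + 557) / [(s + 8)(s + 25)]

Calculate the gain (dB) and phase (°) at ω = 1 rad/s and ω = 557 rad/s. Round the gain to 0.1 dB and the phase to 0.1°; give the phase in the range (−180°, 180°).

ω = 1: 34.8 dB, 80.7°; ω = 557: 29.0 dB, -41.6°

At s = jω = j1:
zero (s+557): 557 + j1 → |·| = √(557²+1²) = √310250 ≈ 557, ∠ = arctan(1/557) ≈ 0.10°
zero at origin: s = j1 → |·| = 1, ∠ = 90.00°
pole (s+8): 8 + j1 → |·| = √(8²+1²) = √65 ≈ 8.0623, ∠ = arctan(1/8) ≈ 7.13°
pole (s+25): 25 + j1 → |·| = √(25²+1²) = √626 ≈ 25.02, ∠ = arctan(1/25) ≈ 2.29°
|T| = 20 · 557 / 201.72 ≈ 55.225
Gain = 20 log₁₀(55.225) ≈ 34.84 dB
∠T = 90.10° − 9.42° = 80.68°

At s = jω = j557:
zero (s+557): 557 + j557 → |·| = √(557²+557²) = √620498 ≈ 787.72, ∠ = arctan(557/557) ≈ 45.00°
zero at origin: s = j557 → |·| = 557, ∠ = 90.00°
pole (s+8): 8 + j557 → |·| = √(8²+557²) = √310313 ≈ 557.06, ∠ = arctan(557/8) ≈ 89.18°
pole (s+25): 25 + j557 → |·| = √(25²+557²) = √310874 ≈ 557.56, ∠ = arctan(557/25) ≈ 87.43°
|T| = 20 · 4.3876e+05 / 3.1059e+05 ≈ 28.253
Gain = 20 log₁₀(28.253) ≈ 29.02 dB
∠T = 135.00° − 176.61° = -41.61°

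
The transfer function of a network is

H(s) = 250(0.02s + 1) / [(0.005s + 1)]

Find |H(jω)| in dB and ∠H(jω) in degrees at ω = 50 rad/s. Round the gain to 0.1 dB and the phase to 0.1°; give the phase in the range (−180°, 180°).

50.7 dB, 31.0°

At ω = 50 rad/s:
zero (1 + j50·0.02) = 1 + j1 → |·| ≈ 1.4142, ∠ ≈ 45.00°
pole (1 + j50·0.005) = 1 + j0.25 → |·| ≈ 1.0308, ∠ ≈ 14.04°
|H| = 250 · 1.4142 / (1.0308) ≈ 342.99
Gain = 20 log₁₀(342.99) ≈ 50.71 dB
∠H = (45.00°) − (14.04°) = 30.96°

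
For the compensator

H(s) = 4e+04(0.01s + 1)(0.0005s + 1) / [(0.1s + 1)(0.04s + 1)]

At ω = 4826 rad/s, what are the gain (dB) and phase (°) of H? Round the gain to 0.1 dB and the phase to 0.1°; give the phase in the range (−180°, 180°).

34.7 dB, -23.3°

At ω = 4826 rad/s:
zero (1 + j4826·0.01) = 1 + j48.26 → |·| ≈ 48.27, ∠ ≈ 88.81°
zero (1 + j4826·0.0005) = 1 + j2.413 → |·| ≈ 2.612, ∠ ≈ 67.49°
pole (1 + j4826·0.1) = 1 + j482.6 → |·| ≈ 482.6, ∠ ≈ 89.88°
pole (1 + j4826·0.04) = 1 + j193.04 → |·| ≈ 193.04, ∠ ≈ 89.70°
|H| = 4e+04 · 48.27 · 2.612 / (482.6 · 193.04) ≈ 54.135
Gain = 20 log₁₀(54.135) ≈ 34.67 dB
∠H = (88.81° + 67.49°) − (89.88° + 89.70°) = -23.28°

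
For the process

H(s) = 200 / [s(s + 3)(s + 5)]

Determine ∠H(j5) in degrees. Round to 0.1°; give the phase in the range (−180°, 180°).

At s = jω = j5:
pole (s+3): 3 + j5 → |·| = √(3²+5²) = √34 ≈ 5.831, ∠ = arctan(5/3) ≈ 59.04°
pole (s+5): 5 + j5 → |·| = √(5²+5²) = √50 ≈ 7.0711, ∠ = arctan(5/5) ≈ 45.00°
pole at origin: |s| = 5, ∠ = 90.00° (in denominator)
∠H = 0.00° − 194.04° = -194.04° ≡ 165.96° (principal value)

166.0°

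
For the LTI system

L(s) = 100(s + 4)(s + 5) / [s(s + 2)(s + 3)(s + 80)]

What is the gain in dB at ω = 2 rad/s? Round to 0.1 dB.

At s = jω = j2:
zero (s+4): 4 + j2 → |·| = √(4²+2²) = √20 ≈ 4.4721, ∠ = arctan(2/4) ≈ 26.57°
zero (s+5): 5 + j2 → |·| = √(5²+2²) = √29 ≈ 5.3852, ∠ = arctan(2/5) ≈ 21.80°
pole (s+2): 2 + j2 → |·| = √(2²+2²) = √8 ≈ 2.8284, ∠ = arctan(2/2) ≈ 45.00°
pole (s+3): 3 + j2 → |·| = √(3²+2²) = √13 ≈ 3.6056, ∠ = arctan(2/3) ≈ 33.69°
pole (s+80): 80 + j2 → |·| = √(80²+2²) = √6404 ≈ 80.025, ∠ = arctan(2/80) ≈ 1.43°
pole at origin: |s| = 2, ∠ = 90.00° (in denominator)
|L| = 100 · 24.083 / 1632.2 ≈ 1.4755
Gain = 20 log₁₀(1.4755) ≈ 3.38 dB

3.4 dB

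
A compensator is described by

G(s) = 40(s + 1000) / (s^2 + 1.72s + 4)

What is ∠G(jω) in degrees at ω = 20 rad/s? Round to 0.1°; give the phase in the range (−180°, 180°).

At s = jω = j20:
zero (s+1000): 1000 + j20 → |·| = √(1000²+20²) = √1000400 ≈ 1000.2, ∠ = arctan(20/1000) ≈ 1.15°
quadratic: (j20)² + 1.72·j20 + 4 = -396 + j34.4 → |·| ≈ 397.49, ∠ ≈ 175.04°
∠G = 1.15° − 175.04° = -173.89°

-173.9°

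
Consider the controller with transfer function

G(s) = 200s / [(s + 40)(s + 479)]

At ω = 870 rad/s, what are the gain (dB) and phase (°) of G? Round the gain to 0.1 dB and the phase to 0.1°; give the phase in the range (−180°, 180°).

-13.9 dB, -58.5°

At s = jω = j870:
zero at origin: s = j870 → |·| = 870, ∠ = 90.00°
pole (s+40): 40 + j870 → |·| = √(40²+870²) = √758500 ≈ 870.92, ∠ = arctan(870/40) ≈ 87.37°
pole (s+479): 479 + j870 → |·| = √(479²+870²) = √986341 ≈ 993.15, ∠ = arctan(870/479) ≈ 61.16°
|G| = 200 · 870 / 8.6495e+05 ≈ 0.20117
Gain = 20 log₁₀(0.20117) ≈ -13.93 dB
∠G = 90.00° − 148.53° = -58.53°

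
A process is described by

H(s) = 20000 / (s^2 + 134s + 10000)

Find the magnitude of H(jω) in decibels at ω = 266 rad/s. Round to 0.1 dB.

At s = jω = j266:
quadratic: (j266)² + 134·j266 + 10000 = -60756 + j35644 → |·| ≈ 70440, ∠ ≈ 149.60°
|H| = 20000 / 70440 ≈ 0.28393
Gain = 20 log₁₀(0.28393) ≈ -10.94 dB

-10.9 dB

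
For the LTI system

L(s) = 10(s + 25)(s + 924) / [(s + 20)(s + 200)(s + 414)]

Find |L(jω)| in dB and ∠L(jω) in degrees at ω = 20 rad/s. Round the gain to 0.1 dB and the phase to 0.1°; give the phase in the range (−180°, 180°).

-18.0 dB, -13.6°

At s = jω = j20:
zero (s+25): 25 + j20 → |·| = √(25²+20²) = √1025 ≈ 32.016, ∠ = arctan(20/25) ≈ 38.66°
zero (s+924): 924 + j20 → |·| = √(924²+20²) = √854176 ≈ 924.22, ∠ = arctan(20/924) ≈ 1.24°
pole (s+20): 20 + j20 → |·| = √(20²+20²) = √800 ≈ 28.284, ∠ = arctan(20/20) ≈ 45.00°
pole (s+200): 200 + j20 → |·| = √(200²+20²) = √40400 ≈ 201, ∠ = arctan(20/200) ≈ 5.71°
pole (s+414): 414 + j20 → |·| = √(414²+20²) = √171796 ≈ 414.48, ∠ = arctan(20/414) ≈ 2.77°
|L| = 10 · 29590 / 2.3564e+06 ≈ 0.12557
Gain = 20 log₁₀(0.12557) ≈ -18.02 dB
∠L = 39.90° − 53.48° = -13.58°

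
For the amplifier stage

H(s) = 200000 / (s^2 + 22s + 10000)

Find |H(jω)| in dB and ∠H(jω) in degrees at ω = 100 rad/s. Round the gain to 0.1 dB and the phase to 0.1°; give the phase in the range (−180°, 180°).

At s = jω = j100:
quadratic: (j100)² + 22·j100 + 10000 = 0 + j2200 → |·| ≈ 2200, ∠ ≈ 90.00°
|H| = 200000 / 2200 ≈ 90.909
Gain = 20 log₁₀(90.909) ≈ 39.17 dB
∠H = 0.00° − 90.00° = -90.00°

39.2 dB, -90.0°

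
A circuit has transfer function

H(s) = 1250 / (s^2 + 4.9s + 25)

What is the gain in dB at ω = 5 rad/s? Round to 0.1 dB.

34.2 dB

At s = jω = j5:
quadratic: (j5)² + 4.9·j5 + 25 = 0 + j24.5 → |·| ≈ 24.5, ∠ ≈ 90.00°
|H| = 1250 / 24.5 ≈ 51.02
Gain = 20 log₁₀(51.02) ≈ 34.15 dB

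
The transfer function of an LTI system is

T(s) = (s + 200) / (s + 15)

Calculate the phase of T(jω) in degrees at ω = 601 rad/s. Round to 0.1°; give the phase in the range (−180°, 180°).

Substitute s = j601:
Numerator: (j601) + 200 = 200 + j601
Denominator: (j601) + 15 = 15 + j601
|N| = √(200² + 601²) ≈ 633.4, ∠N ≈ 71.59°
|D| = √(15² + 601²) ≈ 601.19, ∠D ≈ 88.57°
∠T = 71.59° − 88.57° = -16.98°

-17.0°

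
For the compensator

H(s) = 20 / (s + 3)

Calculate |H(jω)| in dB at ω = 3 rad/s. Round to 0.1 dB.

Substitute s = j3:
Numerator: 20 = 20 + j0
Denominator: (j3) + 3 = 3 + j3
|N| = √(20² + 0²) ≈ 20, ∠N ≈ 0.00°
|D| = √(3² + 3²) ≈ 4.2426, ∠D ≈ 45.00°
|H| = 20 / 4.2426 ≈ 4.7141
Gain = 20 log₁₀(4.7141) ≈ 13.47 dB

13.5 dB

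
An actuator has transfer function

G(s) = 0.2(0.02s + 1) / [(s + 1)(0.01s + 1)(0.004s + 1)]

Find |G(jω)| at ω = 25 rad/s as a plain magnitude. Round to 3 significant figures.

0.00863

At ω = 25 rad/s:
zero (1 + j25·0.02) = 1 + j0.5 → |·| ≈ 1.118, ∠ ≈ 26.57°
pole (1 + j25·1) = 1 + j25 → |·| ≈ 25.02, ∠ ≈ 87.71°
pole (1 + j25·0.01) = 1 + j0.25 → |·| ≈ 1.0308, ∠ ≈ 14.04°
pole (1 + j25·0.004) = 1 + j0.1 → |·| ≈ 1.005, ∠ ≈ 5.71°
|G| = 0.2 · 1.118 / (25.02 · 1.0308 · 1.005) ≈ 0.0086267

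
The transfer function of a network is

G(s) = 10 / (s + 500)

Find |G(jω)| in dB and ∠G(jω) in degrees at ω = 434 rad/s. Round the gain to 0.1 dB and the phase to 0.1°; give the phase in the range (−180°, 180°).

Substitute s = j434:
Numerator: 10 = 10 + j0
Denominator: (j434) + 500 = 500 + j434
|N| = √(10² + 0²) ≈ 10, ∠N ≈ 0.00°
|D| = √(500² + 434²) ≈ 662.08, ∠D ≈ 40.96°
|G| = 10 / 662.08 ≈ 0.015104
Gain = 20 log₁₀(0.015104) ≈ -36.42 dB
∠G = 0.00° − 40.96° = -40.96°

-36.4 dB, -41.0°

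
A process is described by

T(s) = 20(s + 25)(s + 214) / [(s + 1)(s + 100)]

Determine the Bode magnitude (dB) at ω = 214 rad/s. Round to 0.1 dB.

28.2 dB

At s = jω = j214:
zero (s+25): 25 + j214 → |·| = √(25²+214²) = √46421 ≈ 215.46, ∠ = arctan(214/25) ≈ 83.34°
zero (s+214): 214 + j214 → |·| = √(214²+214²) = √91592 ≈ 302.64, ∠ = arctan(214/214) ≈ 45.00°
pole (s+1): 1 + j214 → |·| = √(1²+214²) = √45797 ≈ 214, ∠ = arctan(214/1) ≈ 89.73°
pole (s+100): 100 + j214 → |·| = √(100²+214²) = √55796 ≈ 236.21, ∠ = arctan(214/100) ≈ 64.95°
|T| = 20 · 65207 / 50549 ≈ 25.8
Gain = 20 log₁₀(25.8) ≈ 28.23 dB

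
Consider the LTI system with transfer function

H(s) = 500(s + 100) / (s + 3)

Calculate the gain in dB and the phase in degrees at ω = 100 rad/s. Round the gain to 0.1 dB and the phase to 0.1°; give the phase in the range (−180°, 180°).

57.0 dB, -43.3°

At s = jω = j100:
zero (s+100): 100 + j100 → |·| = √(100²+100²) = √20000 ≈ 141.42, ∠ = arctan(100/100) ≈ 45.00°
pole (s+3): 3 + j100 → |·| = √(3²+100²) = √10009 ≈ 100.04, ∠ = arctan(100/3) ≈ 88.28°
|H| = 500 · 141.42 / 100.04 ≈ 706.82
Gain = 20 log₁₀(706.82) ≈ 56.99 dB
∠H = 45.00° − 88.28° = -43.28°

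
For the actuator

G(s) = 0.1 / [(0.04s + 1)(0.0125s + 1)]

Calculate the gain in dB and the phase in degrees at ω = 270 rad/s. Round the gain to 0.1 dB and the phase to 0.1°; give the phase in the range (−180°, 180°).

At ω = 270 rad/s:
pole (1 + j270·0.04) = 1 + j10.8 → |·| ≈ 10.846, ∠ ≈ 84.71°
pole (1 + j270·0.0125) = 1 + j3.375 → |·| ≈ 3.52, ∠ ≈ 73.50°
|G| = 0.1 · 1 / (10.846 · 3.52) ≈ 0.0026193
Gain = 20 log₁₀(0.0026193) ≈ -51.64 dB
∠G = (0°) − (84.71° + 73.50°) = -158.21°

-51.6 dB, -158.2°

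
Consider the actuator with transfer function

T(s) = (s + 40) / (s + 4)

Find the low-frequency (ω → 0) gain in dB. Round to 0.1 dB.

T(0) = 40 / 4 = 10
20 log₁₀(10) ≈ 20.00 dB

20.0 dB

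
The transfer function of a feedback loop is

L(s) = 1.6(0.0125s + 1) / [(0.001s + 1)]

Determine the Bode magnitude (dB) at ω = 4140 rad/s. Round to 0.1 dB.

At ω = 4140 rad/s:
zero (1 + j4140·0.0125) = 1 + j51.75 → |·| ≈ 51.76, ∠ ≈ 88.89°
pole (1 + j4140·0.001) = 1 + j4.14 → |·| ≈ 4.2591, ∠ ≈ 76.42°
|L| = 1.6 · 51.76 / (4.2591) ≈ 19.444
Gain = 20 log₁₀(19.444) ≈ 25.78 dB

25.8 dB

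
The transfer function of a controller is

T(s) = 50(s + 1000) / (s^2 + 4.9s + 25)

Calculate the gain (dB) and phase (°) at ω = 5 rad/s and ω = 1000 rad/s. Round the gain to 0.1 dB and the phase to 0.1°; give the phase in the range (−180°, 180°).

ω = 5: 66.2 dB, -89.7°; ω = 1000: -23.0 dB, -134.7°

At s = jω = j5:
zero (s+1000): 1000 + j5 → |·| = √(1000²+5²) = √1000025 ≈ 1000, ∠ = arctan(5/1000) ≈ 0.29°
quadratic: (j5)² + 4.9·j5 + 25 = 0 + j24.5 → |·| ≈ 24.5, ∠ ≈ 90.00°
|T| = 50 · 1000 / 24.5 ≈ 2040.8
Gain = 20 log₁₀(2040.8) ≈ 66.20 dB
∠T = 0.29° − 90.00° = -89.71°

At s = jω = j1000:
zero (s+1000): 1000 + j1000 → |·| = √(1000²+1000²) = √2000000 ≈ 1414.2, ∠ = arctan(1000/1000) ≈ 45.00°
quadratic: (j1000)² + 4.9·j1000 + 25 = -999975 + j4900 → |·| ≈ 9.9999e+05, ∠ ≈ 179.72°
|T| = 50 · 1414.2 / 9.9999e+05 ≈ 0.070711
Gain = 20 log₁₀(0.070711) ≈ -23.01 dB
∠T = 45.00° − 179.72° = -134.72°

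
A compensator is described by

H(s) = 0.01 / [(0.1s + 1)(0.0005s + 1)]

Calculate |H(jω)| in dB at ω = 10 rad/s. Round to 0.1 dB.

-43.0 dB

At ω = 10 rad/s:
pole (1 + j10·0.1) = 1 + j1 → |·| ≈ 1.4142, ∠ ≈ 45.00°
pole (1 + j10·0.0005) = 1 + j0.005 → |·| ≈ 1, ∠ ≈ 0.29°
|H| = 0.01 · 1 / (1.4142 · 1) ≈ 0.0070711
Gain = 20 log₁₀(0.0070711) ≈ -43.01 dB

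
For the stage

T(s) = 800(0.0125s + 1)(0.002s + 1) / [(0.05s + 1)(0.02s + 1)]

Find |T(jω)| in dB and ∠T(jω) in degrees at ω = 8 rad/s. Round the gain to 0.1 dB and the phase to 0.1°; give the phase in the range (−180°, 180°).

57.4 dB, -24.3°

At ω = 8 rad/s:
zero (1 + j8·0.0125) = 1 + j0.1 → |·| ≈ 1.005, ∠ ≈ 5.71°
zero (1 + j8·0.002) = 1 + j0.016 → |·| ≈ 1.0001, ∠ ≈ 0.92°
pole (1 + j8·0.05) = 1 + j0.4 → |·| ≈ 1.077, ∠ ≈ 21.80°
pole (1 + j8·0.02) = 1 + j0.16 → |·| ≈ 1.0127, ∠ ≈ 9.09°
|T| = 800 · 1.005 · 1.0001 / (1.077 · 1.0127) ≈ 737.23
Gain = 20 log₁₀(737.23) ≈ 57.35 dB
∠T = (5.71° + 0.92°) − (21.80° + 9.09°) = -24.26°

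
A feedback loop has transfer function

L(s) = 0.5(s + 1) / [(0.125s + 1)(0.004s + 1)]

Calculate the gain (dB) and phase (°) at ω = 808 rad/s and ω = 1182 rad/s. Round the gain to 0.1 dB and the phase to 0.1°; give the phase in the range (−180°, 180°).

At ω = 808 rad/s:
zero (1 + j808·1) = 1 + j808 → |·| ≈ 808, ∠ ≈ 89.93°
pole (1 + j808·0.125) = 1 + j101 → |·| ≈ 101, ∠ ≈ 89.43°
pole (1 + j808·0.004) = 1 + j3.232 → |·| ≈ 3.3832, ∠ ≈ 72.81°
|L| = 0.5 · 808 / (101 · 3.3832) ≈ 1.1823
Gain = 20 log₁₀(1.1823) ≈ 1.45 dB
∠L = (89.93°) − (89.43° + 72.81°) = -72.31°

At ω = 1182 rad/s:
zero (1 + j1182·1) = 1 + j1182 → |·| ≈ 1182, ∠ ≈ 89.95°
pole (1 + j1182·0.125) = 1 + j147.75 → |·| ≈ 147.75, ∠ ≈ 89.61°
pole (1 + j1182·0.004) = 1 + j4.728 → |·| ≈ 4.8326, ∠ ≈ 78.06°
|L| = 0.5 · 1182 / (147.75 · 4.8326) ≈ 0.82771
Gain = 20 log₁₀(0.82771) ≈ -1.64 dB
∠L = (89.95°) − (89.61° + 78.06°) = -77.72°

ω = 808: 1.5 dB, -72.3°; ω = 1182: -1.6 dB, -77.7°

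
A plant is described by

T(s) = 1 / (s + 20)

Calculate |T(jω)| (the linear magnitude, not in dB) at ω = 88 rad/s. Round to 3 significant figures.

0.0111

At s = jω = j88:
pole (s+20): 20 + j88 → |·| = √(20²+88²) = √8144 ≈ 90.244, ∠ = arctan(88/20) ≈ 77.20°
|T| = 1 / 90.244 ≈ 0.011081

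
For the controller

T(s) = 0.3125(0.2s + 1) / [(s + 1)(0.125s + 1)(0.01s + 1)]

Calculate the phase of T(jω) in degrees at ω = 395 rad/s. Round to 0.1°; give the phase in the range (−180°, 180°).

-165.2°

At ω = 395 rad/s:
zero (1 + j395·0.2) = 1 + j79 → |·| ≈ 79.006, ∠ ≈ 89.27°
pole (1 + j395·1) = 1 + j395 → |·| ≈ 395, ∠ ≈ 89.85°
pole (1 + j395·0.125) = 1 + j49.375 → |·| ≈ 49.385, ∠ ≈ 88.84°
pole (1 + j395·0.01) = 1 + j3.95 → |·| ≈ 4.0746, ∠ ≈ 75.79°
∠T = (89.27°) − (89.85° + 88.84° + 75.79°) = -165.21°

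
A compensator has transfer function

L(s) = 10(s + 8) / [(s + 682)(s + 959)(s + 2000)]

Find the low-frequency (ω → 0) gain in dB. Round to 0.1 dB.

L(0) = 10·8 / (682·959·2000) ≈ 6.1159e-08
20 log₁₀(6.1159e-08) ≈ -144.27 dB

-144.3 dB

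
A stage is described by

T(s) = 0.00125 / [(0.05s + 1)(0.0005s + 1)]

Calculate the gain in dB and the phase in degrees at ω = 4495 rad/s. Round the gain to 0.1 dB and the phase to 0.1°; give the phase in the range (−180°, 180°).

At ω = 4495 rad/s:
pole (1 + j4495·0.05) = 1 + j224.75 → |·| ≈ 224.75, ∠ ≈ 89.75°
pole (1 + j4495·0.0005) = 1 + j2.2475 → |·| ≈ 2.4599, ∠ ≈ 66.01°
|T| = 0.00125 · 1 / (224.75 · 2.4599) ≈ 2.261e-06
Gain = 20 log₁₀(2.261e-06) ≈ -112.91 dB
∠T = (0°) − (89.75° + 66.01°) = -155.76°

-112.9 dB, -155.8°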